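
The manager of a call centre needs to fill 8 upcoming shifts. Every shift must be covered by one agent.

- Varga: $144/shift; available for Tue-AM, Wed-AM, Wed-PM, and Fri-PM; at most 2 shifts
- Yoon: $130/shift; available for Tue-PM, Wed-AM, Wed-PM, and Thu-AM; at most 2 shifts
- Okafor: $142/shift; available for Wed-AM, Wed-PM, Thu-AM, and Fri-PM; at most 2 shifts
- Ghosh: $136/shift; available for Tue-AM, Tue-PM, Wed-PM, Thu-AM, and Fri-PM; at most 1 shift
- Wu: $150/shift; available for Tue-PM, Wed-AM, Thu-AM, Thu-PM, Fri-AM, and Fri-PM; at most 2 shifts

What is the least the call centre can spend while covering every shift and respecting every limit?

$1124

Thu-PM can only be covered by Wu, so that assignment is forced.
Fri-AM can only be covered by Wu, so that assignment is forced.
Picking the cheapest available agent for each shift independently would cost $1092, but that ignores the shift limits.
An optimal schedule: Tue-AM→Ghosh, Tue-PM→Yoon, Wed-AM→Yoon, Wed-PM→Okafor, Thu-AM→Okafor, Thu-PM→Wu, Fri-AM→Wu, Fri-PM→Varga.
Total: 136 + 130 + 130 + 142 + 142 + 150 + 150 + 144 = $1124.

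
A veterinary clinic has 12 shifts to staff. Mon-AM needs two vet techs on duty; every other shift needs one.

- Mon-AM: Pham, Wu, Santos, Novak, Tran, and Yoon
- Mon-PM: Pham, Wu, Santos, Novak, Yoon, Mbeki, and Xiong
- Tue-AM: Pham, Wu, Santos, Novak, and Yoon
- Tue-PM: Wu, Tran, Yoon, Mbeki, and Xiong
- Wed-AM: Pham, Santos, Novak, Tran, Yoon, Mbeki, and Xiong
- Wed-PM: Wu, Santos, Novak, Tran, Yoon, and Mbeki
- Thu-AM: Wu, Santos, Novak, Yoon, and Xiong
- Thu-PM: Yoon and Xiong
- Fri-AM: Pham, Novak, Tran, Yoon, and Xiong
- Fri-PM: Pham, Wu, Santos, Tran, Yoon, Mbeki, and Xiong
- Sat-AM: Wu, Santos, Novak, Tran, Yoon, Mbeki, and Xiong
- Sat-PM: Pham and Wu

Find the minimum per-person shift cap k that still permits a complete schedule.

2

With 8 vet techs and 13 worker-slots to fill, someone must work at least ⌈13/8⌉ = 2 shifts, so k ≥ 2.
k = 2 works: Mon-AM→Tran+Yoon, Mon-PM→Santos, Tue-AM→Pham, Tue-PM→Wu, Wed-AM→Novak, Wed-PM→Santos, Thu-AM→Wu, Thu-PM→Yoon, Fri-AM→Novak, Fri-PM→Tran, Sat-AM→Mbeki, Sat-PM→Pham.
Loads: Pham 2, Wu 2, Santos 2, Novak 2, Tran 2, Yoon 2, Mbeki 1, Xiong 0 — all ≤ 2.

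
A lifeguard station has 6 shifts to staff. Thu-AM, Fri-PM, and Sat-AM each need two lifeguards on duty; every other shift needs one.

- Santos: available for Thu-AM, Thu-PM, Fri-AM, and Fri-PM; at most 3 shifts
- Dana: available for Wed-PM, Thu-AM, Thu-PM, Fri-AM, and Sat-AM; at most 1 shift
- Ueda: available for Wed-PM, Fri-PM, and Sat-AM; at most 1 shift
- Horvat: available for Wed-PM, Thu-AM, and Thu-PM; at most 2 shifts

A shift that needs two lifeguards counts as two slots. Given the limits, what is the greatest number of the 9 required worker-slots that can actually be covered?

Total capacity across all lifeguards is 3+1+1+2 = 7, and 9 slots are needed, so at most 7 can be filled.
An assignment achieving 7: Wed-PM→Horvat, Thu-AM→Santos+Horvat, Fri-AM→Santos, Fri-PM→Santos+Ueda, Sat-AM→Dana.
Loads: Santos 3/3, Dana 1/1, Ueda 1/1, Horvat 2/2.

7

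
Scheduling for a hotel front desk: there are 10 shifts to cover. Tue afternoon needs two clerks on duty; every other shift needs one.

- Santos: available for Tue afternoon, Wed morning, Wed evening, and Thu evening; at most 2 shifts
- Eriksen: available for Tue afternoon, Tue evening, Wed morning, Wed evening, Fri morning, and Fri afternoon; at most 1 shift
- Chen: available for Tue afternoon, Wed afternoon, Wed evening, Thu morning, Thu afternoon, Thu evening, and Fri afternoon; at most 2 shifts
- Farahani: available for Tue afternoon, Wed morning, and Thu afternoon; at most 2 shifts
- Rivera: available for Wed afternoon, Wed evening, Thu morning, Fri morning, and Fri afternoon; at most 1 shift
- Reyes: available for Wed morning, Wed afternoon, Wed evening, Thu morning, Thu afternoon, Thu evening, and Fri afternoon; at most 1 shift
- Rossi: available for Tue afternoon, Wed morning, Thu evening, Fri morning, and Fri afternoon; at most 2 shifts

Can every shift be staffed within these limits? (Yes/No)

Yes

Tue evening can only be covered by Eriksen, so that assignment is forced.
One valid schedule: Tue afternoon→Farahani+Rossi, Tue evening→Eriksen, Wed morning→Santos, Wed afternoon→Chen, Wed evening→Reyes, Thu morning→Chen, Thu afternoon→Farahani, Thu evening→Santos, Fri morning→Rivera, Fri afternoon→Rossi.
Loads: Santos 2/2, Eriksen 1/1, Chen 2/2, Farahani 2/2, Rivera 1/1, Reyes 1/1, Rossi 2/2 — all within limits.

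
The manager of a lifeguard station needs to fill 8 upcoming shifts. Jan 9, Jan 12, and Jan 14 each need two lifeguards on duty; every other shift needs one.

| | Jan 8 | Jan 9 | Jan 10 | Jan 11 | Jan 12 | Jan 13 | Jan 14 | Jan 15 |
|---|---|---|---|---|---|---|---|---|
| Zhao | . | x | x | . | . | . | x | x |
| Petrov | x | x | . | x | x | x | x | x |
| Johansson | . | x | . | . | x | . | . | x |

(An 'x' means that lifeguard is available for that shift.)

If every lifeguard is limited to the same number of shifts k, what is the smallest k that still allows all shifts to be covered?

5

With 3 lifeguards and 11 worker-slots to fill, someone must work at least ⌈11/3⌉ = 4 shifts, so k ≥ 4.
k = 4 fails: Shifts {Jan 8, Jan 11, Jan 12, Jan 13, Jan 14} need 7 worker-slots in total, but the lifeguards available for any of those shifts (Zhao, Petrov, and Johansson) can supply at most 6 among them. So no valid schedule exists.
k = 5 works: Jan 8→Petrov, Jan 9→Zhao+Johansson, Jan 10→Zhao, Jan 11→Petrov, Jan 12→Petrov+Johansson, Jan 13→Petrov, Jan 14→Zhao+Petrov, Jan 15→Zhao.
Loads: Zhao 4, Petrov 5, Johansson 2 — all ≤ 5.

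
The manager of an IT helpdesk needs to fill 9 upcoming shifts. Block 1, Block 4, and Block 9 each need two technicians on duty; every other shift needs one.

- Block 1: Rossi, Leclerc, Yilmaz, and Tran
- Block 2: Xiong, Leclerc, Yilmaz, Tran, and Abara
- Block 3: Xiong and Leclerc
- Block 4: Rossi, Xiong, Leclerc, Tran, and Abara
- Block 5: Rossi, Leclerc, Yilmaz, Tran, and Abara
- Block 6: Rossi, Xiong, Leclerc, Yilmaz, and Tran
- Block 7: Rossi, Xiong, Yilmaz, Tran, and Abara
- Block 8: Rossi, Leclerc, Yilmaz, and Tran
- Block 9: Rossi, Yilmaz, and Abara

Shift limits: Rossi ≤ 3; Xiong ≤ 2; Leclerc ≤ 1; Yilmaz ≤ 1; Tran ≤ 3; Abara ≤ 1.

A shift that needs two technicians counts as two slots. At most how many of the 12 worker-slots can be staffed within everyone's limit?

Total capacity across all technicians is 3+2+1+1+3+1 = 11, and 12 slots are needed, so at most 11 can be filled.
An assignment achieving 11: Block 1→Rossi+Leclerc, Block 2→Xiong, Block 3→Xiong, Block 4→Tran+Abara, Block 5→Tran, Block 6→Tran, Block 8→Rossi, Block 9→Rossi+Yilmaz.
Loads: Rossi 3/3, Xiong 2/2, Leclerc 1/1, Yilmaz 1/1, Tran 3/3, Abara 1/1.

11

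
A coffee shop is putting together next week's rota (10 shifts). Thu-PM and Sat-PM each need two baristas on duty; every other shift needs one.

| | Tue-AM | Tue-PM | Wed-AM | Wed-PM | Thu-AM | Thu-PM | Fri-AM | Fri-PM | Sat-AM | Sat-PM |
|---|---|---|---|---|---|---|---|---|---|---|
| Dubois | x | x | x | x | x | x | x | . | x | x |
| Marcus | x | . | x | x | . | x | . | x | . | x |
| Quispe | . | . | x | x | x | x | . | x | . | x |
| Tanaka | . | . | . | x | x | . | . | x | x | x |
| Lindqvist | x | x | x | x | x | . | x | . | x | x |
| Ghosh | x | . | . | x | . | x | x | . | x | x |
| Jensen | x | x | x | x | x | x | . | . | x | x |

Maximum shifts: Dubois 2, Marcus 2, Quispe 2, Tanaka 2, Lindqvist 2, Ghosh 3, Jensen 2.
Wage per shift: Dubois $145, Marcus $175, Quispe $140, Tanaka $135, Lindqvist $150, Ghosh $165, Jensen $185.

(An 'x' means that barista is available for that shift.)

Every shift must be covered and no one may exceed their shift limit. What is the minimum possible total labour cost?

$1810

Picking the cheapest available barista for each shift independently would cost $1675, but that ignores the shift limits.
An optimal schedule: Tue-AM→Lindqvist, Tue-PM→Dubois, Wed-AM→Quispe, Wed-PM→Ghosh, Thu-AM→Tanaka, Thu-PM→Quispe+Ghosh, Fri-AM→Dubois, Fri-PM→Tanaka, Sat-AM→Lindqvist, Sat-PM→Ghosh+Marcus.
Total: 150 + 145 + 140 + 165 + 135 + 140 + 165 + 145 + 135 + 150 + 165 + 175 = $1810.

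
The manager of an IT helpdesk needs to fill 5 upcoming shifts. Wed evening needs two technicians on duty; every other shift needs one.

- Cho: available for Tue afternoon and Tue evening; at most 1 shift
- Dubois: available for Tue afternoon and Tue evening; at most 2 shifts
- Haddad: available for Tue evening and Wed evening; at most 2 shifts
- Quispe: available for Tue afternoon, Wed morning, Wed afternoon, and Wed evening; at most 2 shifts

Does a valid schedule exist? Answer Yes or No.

Total capacity is 7 and 6 slots are needed, so capacity alone doesn't rule it out.
Shifts {Wed morning, Wed afternoon, Wed evening} need 4 worker-slots in total, but the technicians available for any of those shifts (Haddad and Quispe) can supply at most 3 among them. So no valid schedule exists.

No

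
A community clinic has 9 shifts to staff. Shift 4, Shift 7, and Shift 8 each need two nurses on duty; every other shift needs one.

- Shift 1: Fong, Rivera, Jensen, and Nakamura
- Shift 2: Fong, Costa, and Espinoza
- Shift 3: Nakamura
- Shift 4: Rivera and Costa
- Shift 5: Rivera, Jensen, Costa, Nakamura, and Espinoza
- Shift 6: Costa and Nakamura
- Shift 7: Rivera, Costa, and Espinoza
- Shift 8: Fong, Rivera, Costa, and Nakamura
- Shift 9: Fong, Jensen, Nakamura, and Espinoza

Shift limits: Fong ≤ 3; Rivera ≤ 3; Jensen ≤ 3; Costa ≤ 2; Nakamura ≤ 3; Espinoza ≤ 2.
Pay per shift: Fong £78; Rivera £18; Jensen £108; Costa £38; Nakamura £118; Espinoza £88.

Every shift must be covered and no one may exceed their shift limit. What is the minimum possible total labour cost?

Shift 3 can only be covered by Nakamura, so that assignment is forced.
Shift 4 can only be covered by Rivera and Costa, so that assignment is forced.
Picking the cheapest available nurse for each shift independently would cost £476, but that ignores the shift limits.
An optimal schedule: Shift 1→Fong, Shift 2→Fong, Shift 3→Nakamura, Shift 4→Rivera+Costa, Shift 5→Jensen, Shift 6→Costa, Shift 7→Rivera+Espinoza, Shift 8→Rivera+Fong, Shift 9→Espinoza.
Total: 78 + 78 + 118 + 18 + 38 + 108 + 38 + 18 + 88 + 18 + 78 + 88 = £766.

£766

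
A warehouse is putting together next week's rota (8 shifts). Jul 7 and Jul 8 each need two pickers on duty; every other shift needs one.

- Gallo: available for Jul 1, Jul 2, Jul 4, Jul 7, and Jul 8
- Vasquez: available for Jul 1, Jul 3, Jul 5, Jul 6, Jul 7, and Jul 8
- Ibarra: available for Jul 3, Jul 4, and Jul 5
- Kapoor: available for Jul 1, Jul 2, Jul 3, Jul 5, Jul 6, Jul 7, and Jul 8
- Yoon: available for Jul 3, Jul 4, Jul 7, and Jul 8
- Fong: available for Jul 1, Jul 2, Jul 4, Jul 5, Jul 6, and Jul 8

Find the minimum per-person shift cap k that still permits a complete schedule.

2

With 6 pickers and 10 worker-slots to fill, someone must work at least ⌈10/6⌉ = 2 shifts, so k ≥ 2.
k = 2 works: Jul 1→Gallo, Jul 2→Gallo, Jul 3→Vasquez, Jul 4→Ibarra, Jul 5→Ibarra, Jul 6→Vasquez, Jul 7→Kapoor+Yoon, Jul 8→Kapoor+Yoon.
Loads: Gallo 2, Vasquez 2, Ibarra 2, Kapoor 2, Yoon 2, Fong 0 — all ≤ 2.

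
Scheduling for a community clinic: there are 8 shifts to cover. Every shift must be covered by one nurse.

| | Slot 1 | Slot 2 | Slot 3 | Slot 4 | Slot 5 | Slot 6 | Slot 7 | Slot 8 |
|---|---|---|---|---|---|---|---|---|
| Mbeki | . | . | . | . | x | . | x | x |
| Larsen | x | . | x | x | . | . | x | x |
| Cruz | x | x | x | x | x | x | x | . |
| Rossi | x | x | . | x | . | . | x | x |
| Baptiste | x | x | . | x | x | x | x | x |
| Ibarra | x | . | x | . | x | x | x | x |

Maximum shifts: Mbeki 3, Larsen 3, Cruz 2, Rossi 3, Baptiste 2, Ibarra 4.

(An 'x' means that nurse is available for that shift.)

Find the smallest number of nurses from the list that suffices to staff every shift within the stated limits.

8 slots to fill and no one can take more than 4, so at least ⌈8/4⌉ = 2 nurses are needed.
Any 2 nurses together have capacity at most 4+3 = 7 < 8 slots, so 2 can never suffice.
Mbeki, Larsen, and Cruz alone can cover everything: Slot 1→Larsen, Slot 2→Cruz, Slot 3→Larsen, Slot 4→Larsen, Slot 5→Mbeki, Slot 6→Cruz, Slot 7→Mbeki, Slot 8→Mbeki.

3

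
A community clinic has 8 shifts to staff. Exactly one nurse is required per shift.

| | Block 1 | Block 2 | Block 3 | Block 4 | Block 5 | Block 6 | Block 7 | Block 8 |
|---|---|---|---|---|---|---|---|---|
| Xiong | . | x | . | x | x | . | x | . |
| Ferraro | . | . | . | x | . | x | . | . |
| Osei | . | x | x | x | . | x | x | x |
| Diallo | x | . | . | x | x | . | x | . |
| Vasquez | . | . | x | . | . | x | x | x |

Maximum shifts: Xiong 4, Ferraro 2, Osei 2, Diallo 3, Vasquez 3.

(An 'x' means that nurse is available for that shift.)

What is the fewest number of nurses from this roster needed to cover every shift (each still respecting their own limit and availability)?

3

8 slots to fill and no one can take more than 4, so at least ⌈8/4⌉ = 2 nurses are needed.
Any 2 nurses together have capacity at most 4+3 = 7 < 8 slots, so 2 can never suffice.
Xiong, Diallo, and Vasquez alone can cover everything: Block 1→Diallo, Block 2→Xiong, Block 3→Vasquez, Block 4→Xiong, Block 5→Xiong, Block 6→Vasquez, Block 7→Xiong, Block 8→Vasquez.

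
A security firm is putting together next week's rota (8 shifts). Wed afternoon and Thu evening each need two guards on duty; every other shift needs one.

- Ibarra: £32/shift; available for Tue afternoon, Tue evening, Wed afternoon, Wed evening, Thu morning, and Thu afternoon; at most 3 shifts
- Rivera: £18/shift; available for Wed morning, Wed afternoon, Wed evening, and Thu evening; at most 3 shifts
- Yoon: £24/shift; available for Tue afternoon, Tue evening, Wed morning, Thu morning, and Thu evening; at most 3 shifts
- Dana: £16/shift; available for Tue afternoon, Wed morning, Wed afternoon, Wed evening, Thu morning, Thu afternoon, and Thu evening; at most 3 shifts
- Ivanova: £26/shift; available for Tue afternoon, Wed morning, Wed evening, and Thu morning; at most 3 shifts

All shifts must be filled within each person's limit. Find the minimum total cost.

Picking the cheapest available guard for each shift independently would cost £172, but that ignores the shift limits.
An optimal schedule: Tue afternoon→Yoon, Tue evening→Yoon, Wed morning→Rivera, Wed afternoon→Dana+Rivera, Wed evening→Ivanova, Thu morning→Yoon, Thu afternoon→Dana, Thu evening→Dana+Rivera.
Total: 24 + 24 + 18 + 16 + 18 + 26 + 24 + 16 + 16 + 18 = £200.

£200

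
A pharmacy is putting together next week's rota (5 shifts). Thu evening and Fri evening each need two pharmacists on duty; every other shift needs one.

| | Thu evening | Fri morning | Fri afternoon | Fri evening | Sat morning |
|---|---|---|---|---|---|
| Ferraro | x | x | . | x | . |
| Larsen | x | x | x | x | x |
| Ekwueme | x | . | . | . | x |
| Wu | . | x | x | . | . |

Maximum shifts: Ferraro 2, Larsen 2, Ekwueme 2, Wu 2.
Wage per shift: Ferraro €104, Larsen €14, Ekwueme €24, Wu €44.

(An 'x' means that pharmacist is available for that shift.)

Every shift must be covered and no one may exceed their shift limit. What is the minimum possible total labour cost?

Fri evening can only be covered by Ferraro and Larsen, so that assignment is forced.
Picking the cheapest available pharmacist for each shift independently would cost €198, but that ignores the shift limits.
An optimal schedule: Thu evening→Larsen+Ekwueme, Fri morning→Wu, Fri afternoon→Wu, Fri evening→Larsen+Ferraro, Sat morning→Ekwueme.
Total: 14 + 24 + 44 + 44 + 14 + 104 + 24 = €268.

€268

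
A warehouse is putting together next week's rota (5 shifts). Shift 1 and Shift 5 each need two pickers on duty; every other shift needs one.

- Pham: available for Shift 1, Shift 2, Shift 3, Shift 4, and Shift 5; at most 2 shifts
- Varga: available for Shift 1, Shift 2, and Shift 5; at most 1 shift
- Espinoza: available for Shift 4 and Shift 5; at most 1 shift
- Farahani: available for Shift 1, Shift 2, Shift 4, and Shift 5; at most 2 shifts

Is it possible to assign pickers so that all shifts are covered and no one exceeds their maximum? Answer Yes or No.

No

Shifts {Shift 1, Shift 2, Shift 3, Shift 4, Shift 5} need 7 worker-slots in total, but the pickers available for any of those shifts (Pham, Varga, Espinoza, and Farahani) can supply at most 6 among them. So no valid schedule exists.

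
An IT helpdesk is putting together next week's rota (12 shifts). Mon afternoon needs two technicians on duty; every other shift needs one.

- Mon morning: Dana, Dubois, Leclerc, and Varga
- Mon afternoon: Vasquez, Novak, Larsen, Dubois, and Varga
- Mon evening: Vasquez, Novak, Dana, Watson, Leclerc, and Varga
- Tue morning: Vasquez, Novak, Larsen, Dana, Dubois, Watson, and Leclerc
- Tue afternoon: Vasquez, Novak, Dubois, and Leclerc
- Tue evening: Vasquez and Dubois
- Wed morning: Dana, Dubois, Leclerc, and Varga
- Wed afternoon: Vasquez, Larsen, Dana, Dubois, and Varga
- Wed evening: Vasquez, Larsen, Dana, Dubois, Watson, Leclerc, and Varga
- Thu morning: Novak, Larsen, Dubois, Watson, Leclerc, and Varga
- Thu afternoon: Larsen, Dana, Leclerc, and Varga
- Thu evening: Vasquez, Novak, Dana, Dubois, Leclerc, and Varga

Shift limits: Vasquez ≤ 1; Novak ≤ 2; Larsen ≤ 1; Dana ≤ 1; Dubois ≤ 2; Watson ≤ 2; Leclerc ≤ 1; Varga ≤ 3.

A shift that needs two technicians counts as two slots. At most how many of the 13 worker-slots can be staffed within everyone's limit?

13

Total capacity across all technicians is 1+2+1+1+2+2+1+3 = 13, and 13 slots are needed, so at most 13 can be filled.
An assignment achieving 13: Mon morning→Dana, Mon afternoon→Novak+Dubois, Mon evening→Watson, Tue morning→Leclerc, Tue afternoon→Novak, Tue evening→Vasquez, Wed morning→Dubois, Wed afternoon→Varga, Wed evening→Varga, Thu morning→Watson, Thu afternoon→Larsen, Thu evening→Varga.
Loads: Vasquez 1/1, Novak 2/2, Larsen 1/1, Dana 1/1, Dubois 2/2, Watson 2/2, Leclerc 1/1, Varga 3/3.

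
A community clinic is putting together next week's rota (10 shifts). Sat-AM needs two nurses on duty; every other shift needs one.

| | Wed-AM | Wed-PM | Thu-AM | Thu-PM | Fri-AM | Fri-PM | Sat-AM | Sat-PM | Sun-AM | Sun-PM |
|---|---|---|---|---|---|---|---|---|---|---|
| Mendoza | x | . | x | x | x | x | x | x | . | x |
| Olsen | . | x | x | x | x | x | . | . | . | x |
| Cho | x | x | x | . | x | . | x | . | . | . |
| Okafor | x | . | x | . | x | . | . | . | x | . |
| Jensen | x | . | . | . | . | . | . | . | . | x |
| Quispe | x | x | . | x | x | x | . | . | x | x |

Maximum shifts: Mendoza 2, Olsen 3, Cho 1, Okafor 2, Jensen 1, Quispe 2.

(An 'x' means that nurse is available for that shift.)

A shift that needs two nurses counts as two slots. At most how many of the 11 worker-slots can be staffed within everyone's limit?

Total capacity across all nurses is 2+3+1+2+1+2 = 11, and 11 slots are needed, so at most 11 can be filled.
An assignment achieving 11: Wed-AM→Quispe, Wed-PM→Olsen, Thu-AM→Okafor, Thu-PM→Olsen, Fri-AM→Quispe, Fri-PM→Olsen, Sat-AM→Mendoza+Cho, Sat-PM→Mendoza, Sun-AM→Okafor, Sun-PM→Jensen.
Loads: Mendoza 2/2, Olsen 3/3, Cho 1/1, Okafor 2/2, Jensen 1/1, Quispe 2/2.

11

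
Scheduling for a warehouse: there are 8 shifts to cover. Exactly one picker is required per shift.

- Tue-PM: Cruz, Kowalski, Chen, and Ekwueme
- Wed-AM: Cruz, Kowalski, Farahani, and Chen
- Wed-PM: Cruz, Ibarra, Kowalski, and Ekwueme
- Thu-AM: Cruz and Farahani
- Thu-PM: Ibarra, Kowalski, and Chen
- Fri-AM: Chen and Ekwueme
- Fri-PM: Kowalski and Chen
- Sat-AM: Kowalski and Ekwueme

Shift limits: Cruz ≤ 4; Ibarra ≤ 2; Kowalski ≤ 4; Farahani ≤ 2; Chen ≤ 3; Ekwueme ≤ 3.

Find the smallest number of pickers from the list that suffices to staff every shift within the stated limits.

3

8 slots to fill and no one can take more than 4, so at least ⌈8/4⌉ = 2 pickers are needed.
No set of 2 pickers can cover every shift (each such set leaves at least one shift with no one available or exceeds a cap).
Cruz, Kowalski, and Chen alone can cover everything: Tue-PM→Cruz, Wed-AM→Cruz, Wed-PM→Cruz, Thu-AM→Cruz, Thu-PM→Kowalski, Fri-AM→Chen, Fri-PM→Kowalski, Sat-AM→Kowalski.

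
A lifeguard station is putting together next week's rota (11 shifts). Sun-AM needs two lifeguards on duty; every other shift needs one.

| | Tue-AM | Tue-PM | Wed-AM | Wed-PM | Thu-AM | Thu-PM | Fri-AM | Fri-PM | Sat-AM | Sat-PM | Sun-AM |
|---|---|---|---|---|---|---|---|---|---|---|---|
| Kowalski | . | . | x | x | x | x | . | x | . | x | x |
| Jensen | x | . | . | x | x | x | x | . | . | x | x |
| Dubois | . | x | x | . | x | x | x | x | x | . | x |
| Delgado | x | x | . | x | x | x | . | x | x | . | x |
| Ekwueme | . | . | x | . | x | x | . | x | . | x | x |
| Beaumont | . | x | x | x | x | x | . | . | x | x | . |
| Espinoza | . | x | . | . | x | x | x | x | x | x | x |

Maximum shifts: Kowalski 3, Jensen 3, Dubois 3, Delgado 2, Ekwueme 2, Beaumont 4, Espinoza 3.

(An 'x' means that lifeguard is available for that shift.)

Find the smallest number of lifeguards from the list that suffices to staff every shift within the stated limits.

12 slots to fill and no one can take more than 4, so at least ⌈12/4⌉ = 3 lifeguards are needed.
Any 3 lifeguards together have capacity at most 4+3+3 = 10 < 12 slots, so 3 can never suffice.
Kowalski, Jensen, Dubois, and Beaumont alone can cover everything: Tue-AM→Jensen, Tue-PM→Dubois, Wed-AM→Kowalski, Wed-PM→Kowalski, Thu-AM→Beaumont, Thu-PM→Beaumont, Fri-AM→Jensen, Fri-PM→Kowalski, Sat-AM→Dubois, Sat-PM→Beaumont, Sun-AM→Jensen+Dubois.

4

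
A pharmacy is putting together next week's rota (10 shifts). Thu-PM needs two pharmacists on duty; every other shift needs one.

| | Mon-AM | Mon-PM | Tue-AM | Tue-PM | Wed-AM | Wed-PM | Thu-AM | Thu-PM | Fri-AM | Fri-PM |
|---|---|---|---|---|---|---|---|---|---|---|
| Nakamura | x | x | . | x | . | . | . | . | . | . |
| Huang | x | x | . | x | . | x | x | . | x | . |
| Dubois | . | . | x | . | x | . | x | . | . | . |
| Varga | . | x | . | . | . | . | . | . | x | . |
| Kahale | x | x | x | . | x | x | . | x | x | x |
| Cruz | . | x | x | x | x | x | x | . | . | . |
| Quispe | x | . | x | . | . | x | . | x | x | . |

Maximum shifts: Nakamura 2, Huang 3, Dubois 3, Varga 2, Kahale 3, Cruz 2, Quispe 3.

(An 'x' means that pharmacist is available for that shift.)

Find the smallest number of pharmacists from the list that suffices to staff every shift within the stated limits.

11 slots to fill and no one can take more than 3, so at least ⌈11/3⌉ = 4 pharmacists are needed.
Nakamura, Huang, Kahale, and Quispe alone can cover everything: Mon-AM→Quispe, Mon-PM→Nakamura, Tue-AM→Quispe, Tue-PM→Nakamura, Wed-AM→Kahale, Wed-PM→Huang, Thu-AM→Huang, Thu-PM→Kahale+Quispe, Fri-AM→Huang, Fri-PM→Kahale.

4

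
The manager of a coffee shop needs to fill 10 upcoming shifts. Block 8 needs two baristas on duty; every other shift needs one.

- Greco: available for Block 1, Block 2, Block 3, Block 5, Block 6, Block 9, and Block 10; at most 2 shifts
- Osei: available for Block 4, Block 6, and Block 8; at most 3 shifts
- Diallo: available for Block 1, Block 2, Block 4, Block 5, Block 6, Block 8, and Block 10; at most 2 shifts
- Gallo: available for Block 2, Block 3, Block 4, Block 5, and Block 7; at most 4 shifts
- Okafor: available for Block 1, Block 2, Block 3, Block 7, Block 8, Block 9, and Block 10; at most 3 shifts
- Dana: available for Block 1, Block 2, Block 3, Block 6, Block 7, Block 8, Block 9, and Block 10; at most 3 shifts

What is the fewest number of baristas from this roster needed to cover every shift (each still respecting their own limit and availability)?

11 slots to fill and no one can take more than 4, so at least ⌈11/4⌉ = 3 baristas are needed.
Any 3 baristas together have capacity at most 4+3+3 = 10 < 11 slots, so 3 can never suffice.
Greco, Osei, Diallo, and Gallo alone can cover everything: Block 1→Greco, Block 2→Gallo, Block 3→Gallo, Block 4→Osei, Block 5→Gallo, Block 6→Osei, Block 7→Gallo, Block 8→Osei+Diallo, Block 9→Greco, Block 10→Diallo.

4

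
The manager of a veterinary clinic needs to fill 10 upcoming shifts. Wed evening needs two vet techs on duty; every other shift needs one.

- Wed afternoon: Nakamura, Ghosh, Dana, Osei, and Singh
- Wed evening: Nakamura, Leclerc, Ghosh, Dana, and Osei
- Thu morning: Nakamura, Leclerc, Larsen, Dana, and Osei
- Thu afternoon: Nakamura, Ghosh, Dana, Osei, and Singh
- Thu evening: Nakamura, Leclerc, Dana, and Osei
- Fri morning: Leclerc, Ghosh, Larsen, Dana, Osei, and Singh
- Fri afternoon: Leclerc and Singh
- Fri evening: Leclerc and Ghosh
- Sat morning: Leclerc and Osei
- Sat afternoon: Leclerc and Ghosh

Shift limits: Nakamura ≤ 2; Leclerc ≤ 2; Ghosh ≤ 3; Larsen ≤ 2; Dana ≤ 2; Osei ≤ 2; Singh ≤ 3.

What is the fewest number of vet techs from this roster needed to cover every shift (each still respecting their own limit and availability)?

11 slots to fill and no one can take more than 3, so at least ⌈11/3⌉ = 4 vet techs are needed.
Any 4 vet techs together have capacity at most 3+3+2+2 = 10 < 11 slots, so 4 can never suffice.
Nakamura, Leclerc, Ghosh, Larsen, and Dana alone can cover everything: Wed afternoon→Nakamura, Wed evening→Ghosh+Dana, Thu morning→Larsen, Thu afternoon→Nakamura, Thu evening→Dana, Fri morning→Larsen, Fri afternoon→Leclerc, Fri evening→Ghosh, Sat morning→Leclerc, Sat afternoon→Ghosh.

5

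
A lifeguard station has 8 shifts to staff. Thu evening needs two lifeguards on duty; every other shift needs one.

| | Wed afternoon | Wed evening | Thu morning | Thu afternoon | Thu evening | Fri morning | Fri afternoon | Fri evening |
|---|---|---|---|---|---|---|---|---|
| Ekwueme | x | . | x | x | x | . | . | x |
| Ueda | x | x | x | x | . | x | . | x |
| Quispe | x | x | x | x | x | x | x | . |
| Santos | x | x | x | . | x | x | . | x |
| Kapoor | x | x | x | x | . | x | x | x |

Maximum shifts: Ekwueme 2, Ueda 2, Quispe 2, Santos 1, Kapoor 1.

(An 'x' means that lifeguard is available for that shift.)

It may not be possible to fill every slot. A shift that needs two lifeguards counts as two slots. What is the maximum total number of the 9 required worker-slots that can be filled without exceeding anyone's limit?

Total capacity across all lifeguards is 2+2+2+1+1 = 8, and 9 slots are needed, so at most 8 can be filled.
An assignment achieving 8: Wed afternoon→Kapoor, Wed evening→Ueda, Thu afternoon→Ekwueme, Thu evening→Ekwueme+Quispe, Fri morning→Ueda, Fri afternoon→Quispe, Fri evening→Santos.
Loads: Ekwueme 2/2, Ueda 2/2, Quispe 2/2, Santos 1/1, Kapoor 1/1.

8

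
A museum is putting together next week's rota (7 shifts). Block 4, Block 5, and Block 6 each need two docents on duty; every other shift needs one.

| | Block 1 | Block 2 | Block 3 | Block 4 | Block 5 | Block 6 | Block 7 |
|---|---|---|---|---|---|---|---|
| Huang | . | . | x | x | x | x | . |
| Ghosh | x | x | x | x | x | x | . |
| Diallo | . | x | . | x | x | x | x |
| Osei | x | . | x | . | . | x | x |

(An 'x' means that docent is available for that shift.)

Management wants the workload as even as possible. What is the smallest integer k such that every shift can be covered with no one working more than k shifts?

With 4 docents and 10 worker-slots to fill, someone must work at least ⌈10/4⌉ = 3 shifts, so k ≥ 3.
k = 3 works: Block 1→Ghosh, Block 2→Ghosh, Block 3→Huang, Block 4→Huang+Ghosh, Block 5→Huang+Diallo, Block 6→Diallo+Osei, Block 7→Diallo.
Loads: Huang 3, Ghosh 3, Diallo 3, Osei 1 — all ≤ 3.

3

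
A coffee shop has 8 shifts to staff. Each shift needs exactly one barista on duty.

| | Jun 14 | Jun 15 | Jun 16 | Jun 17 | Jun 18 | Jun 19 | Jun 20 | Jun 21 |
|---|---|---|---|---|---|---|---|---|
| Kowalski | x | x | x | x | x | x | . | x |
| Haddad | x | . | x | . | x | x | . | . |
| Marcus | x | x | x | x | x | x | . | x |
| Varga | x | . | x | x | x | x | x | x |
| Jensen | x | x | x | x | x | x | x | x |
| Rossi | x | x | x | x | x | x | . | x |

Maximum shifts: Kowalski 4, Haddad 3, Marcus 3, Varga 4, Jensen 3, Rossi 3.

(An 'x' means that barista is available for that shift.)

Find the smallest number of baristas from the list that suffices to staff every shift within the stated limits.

8 slots to fill and no one can take more than 4, so at least ⌈8/4⌉ = 2 baristas are needed.
Kowalski and Varga alone can cover everything: Jun 14→Kowalski, Jun 15→Kowalski, Jun 16→Kowalski, Jun 17→Kowalski, Jun 18→Varga, Jun 19→Varga, Jun 20→Varga, Jun 21→Varga.

2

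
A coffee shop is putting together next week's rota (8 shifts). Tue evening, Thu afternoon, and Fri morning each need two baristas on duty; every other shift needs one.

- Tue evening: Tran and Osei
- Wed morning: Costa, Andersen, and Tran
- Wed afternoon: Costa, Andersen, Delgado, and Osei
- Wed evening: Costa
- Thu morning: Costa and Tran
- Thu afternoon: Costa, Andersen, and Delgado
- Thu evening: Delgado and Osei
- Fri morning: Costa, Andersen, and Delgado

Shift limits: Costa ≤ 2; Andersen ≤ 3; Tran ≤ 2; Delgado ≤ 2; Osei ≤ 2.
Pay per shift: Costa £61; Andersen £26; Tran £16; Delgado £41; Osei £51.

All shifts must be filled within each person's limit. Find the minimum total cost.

£416

Tue evening can only be covered by Tran and Osei, so that assignment is forced.
Wed evening can only be covered by Costa, so that assignment is forced.
Picking the cheapest available barista for each shift independently would cost £361, but that ignores the shift limits.
An optimal schedule: Tue evening→Tran+Osei, Wed morning→Tran, Wed afternoon→Andersen, Wed evening→Costa, Thu morning→Costa, Thu afternoon→Andersen+Delgado, Thu evening→Osei, Fri morning→Andersen+Delgado.
Total: 16 + 51 + 16 + 26 + 61 + 61 + 26 + 41 + 51 + 26 + 41 = £416.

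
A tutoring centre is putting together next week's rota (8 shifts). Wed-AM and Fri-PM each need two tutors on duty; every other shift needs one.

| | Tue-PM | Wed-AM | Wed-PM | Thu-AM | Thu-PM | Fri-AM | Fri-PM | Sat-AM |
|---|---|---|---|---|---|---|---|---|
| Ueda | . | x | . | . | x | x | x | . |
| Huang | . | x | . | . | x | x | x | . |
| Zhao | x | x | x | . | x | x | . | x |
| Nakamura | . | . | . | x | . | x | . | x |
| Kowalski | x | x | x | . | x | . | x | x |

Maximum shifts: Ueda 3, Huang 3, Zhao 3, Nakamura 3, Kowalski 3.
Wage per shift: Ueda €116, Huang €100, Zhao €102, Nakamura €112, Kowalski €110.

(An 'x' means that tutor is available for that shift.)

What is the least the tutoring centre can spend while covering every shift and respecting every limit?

Thu-AM can only be covered by Nakamura, so that assignment is forced.
Picking the cheapest available tutor for each shift independently would cost €1030, but that ignores the shift limits.
An optimal schedule: Tue-PM→Zhao, Wed-AM→Huang+Kowalski, Wed-PM→Zhao, Thu-AM→Nakamura, Thu-PM→Kowalski, Fri-AM→Huang, Fri-PM→Huang+Kowalski, Sat-AM→Zhao.
Total: 102 + 100 + 110 + 102 + 112 + 110 + 100 + 100 + 110 + 102 = €1048.

€1048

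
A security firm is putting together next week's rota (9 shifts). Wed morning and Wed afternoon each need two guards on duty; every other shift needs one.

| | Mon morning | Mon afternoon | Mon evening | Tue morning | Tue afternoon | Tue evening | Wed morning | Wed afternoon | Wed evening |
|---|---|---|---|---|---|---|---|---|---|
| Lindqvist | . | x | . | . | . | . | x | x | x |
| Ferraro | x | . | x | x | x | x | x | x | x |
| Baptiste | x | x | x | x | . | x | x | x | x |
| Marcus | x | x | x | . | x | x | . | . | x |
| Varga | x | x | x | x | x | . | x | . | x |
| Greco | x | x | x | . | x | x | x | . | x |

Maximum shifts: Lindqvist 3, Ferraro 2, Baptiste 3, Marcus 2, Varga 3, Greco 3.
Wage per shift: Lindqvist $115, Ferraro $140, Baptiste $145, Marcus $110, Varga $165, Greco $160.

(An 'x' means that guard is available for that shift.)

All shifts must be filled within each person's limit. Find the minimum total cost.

Picking the cheapest available guard for each shift independently would cost $1310, but that ignores the shift limits.
An optimal schedule: Mon morning→Baptiste, Mon afternoon→Lindqvist, Mon evening→Baptiste, Tue morning→Ferraro, Tue afternoon→Marcus, Tue evening→Marcus, Wed morning→Baptiste+Greco, Wed afternoon→Lindqvist+Ferraro, Wed evening→Lindqvist.
Total: 145 + 115 + 145 + 140 + 110 + 110 + 145 + 160 + 115 + 140 + 115 = $1440.

$1440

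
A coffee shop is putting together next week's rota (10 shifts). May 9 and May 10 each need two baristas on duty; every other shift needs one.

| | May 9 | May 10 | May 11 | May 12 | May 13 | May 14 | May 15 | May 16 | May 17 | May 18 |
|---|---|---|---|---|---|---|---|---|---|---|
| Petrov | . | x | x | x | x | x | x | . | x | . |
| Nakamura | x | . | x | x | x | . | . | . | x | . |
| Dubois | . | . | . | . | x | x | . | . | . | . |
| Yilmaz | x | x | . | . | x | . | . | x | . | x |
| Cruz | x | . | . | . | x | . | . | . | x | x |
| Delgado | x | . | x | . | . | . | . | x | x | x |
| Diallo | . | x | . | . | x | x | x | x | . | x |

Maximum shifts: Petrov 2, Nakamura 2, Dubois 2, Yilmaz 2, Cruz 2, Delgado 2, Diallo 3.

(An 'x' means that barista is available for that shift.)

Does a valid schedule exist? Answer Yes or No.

One valid schedule: May 9→Cruz+Delgado, May 10→Yilmaz+Diallo, May 11→Nakamura, May 12→Petrov, May 13→Dubois, May 14→Dubois, May 15→Petrov, May 16→Yilmaz, May 17→Nakamura, May 18→Cruz.
Loads: Petrov 2/2, Nakamura 2/2, Dubois 2/2, Yilmaz 2/2, Cruz 2/2, Delgado 1/2, Diallo 1/3 — all within limits.

Yes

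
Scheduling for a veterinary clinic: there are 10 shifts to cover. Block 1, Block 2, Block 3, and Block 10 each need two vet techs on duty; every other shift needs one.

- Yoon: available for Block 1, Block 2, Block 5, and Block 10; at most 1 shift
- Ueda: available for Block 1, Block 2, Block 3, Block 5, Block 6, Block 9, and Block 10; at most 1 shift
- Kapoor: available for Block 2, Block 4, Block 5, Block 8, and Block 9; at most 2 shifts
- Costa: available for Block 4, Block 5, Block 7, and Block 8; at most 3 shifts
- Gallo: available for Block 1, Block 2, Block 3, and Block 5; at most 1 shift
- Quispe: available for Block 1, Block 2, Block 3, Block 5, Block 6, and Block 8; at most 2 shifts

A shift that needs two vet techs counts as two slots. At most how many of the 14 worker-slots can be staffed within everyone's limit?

Total capacity across all vet techs is 1+1+2+3+1+2 = 10, and 14 slots are needed, so at most 10 can be filled.
An assignment achieving 10: Block 1→Quispe, Block 3→Gallo+Quispe, Block 4→Kapoor, Block 5→Costa, Block 6→Ueda, Block 7→Costa, Block 8→Costa, Block 9→Kapoor, Block 10→Yoon.
Loads: Yoon 1/1, Ueda 1/1, Kapoor 2/2, Costa 3/3, Gallo 1/1, Quispe 2/2.

10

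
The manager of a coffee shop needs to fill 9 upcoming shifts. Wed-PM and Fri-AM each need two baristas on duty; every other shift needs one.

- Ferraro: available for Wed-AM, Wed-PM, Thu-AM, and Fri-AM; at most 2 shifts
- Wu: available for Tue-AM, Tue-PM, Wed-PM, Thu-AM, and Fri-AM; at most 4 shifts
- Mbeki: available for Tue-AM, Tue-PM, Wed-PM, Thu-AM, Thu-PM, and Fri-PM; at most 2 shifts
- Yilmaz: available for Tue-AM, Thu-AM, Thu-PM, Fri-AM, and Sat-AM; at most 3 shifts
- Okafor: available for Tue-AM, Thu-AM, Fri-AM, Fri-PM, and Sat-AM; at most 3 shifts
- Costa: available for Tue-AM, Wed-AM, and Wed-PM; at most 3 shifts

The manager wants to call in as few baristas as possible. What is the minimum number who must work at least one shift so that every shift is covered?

4

11 slots to fill and no one can take more than 4, so at least ⌈11/4⌉ = 3 baristas are needed.
Any 3 baristas together have capacity at most 4+3+3 = 10 < 11 slots, so 3 can never suffice.
Ferraro, Wu, Mbeki, and Yilmaz alone can cover everything: Tue-AM→Wu, Tue-PM→Wu, Wed-AM→Ferraro, Wed-PM→Ferraro+Wu, Thu-AM→Yilmaz, Thu-PM→Mbeki, Fri-AM→Wu+Yilmaz, Fri-PM→Mbeki, Sat-AM→Yilmaz.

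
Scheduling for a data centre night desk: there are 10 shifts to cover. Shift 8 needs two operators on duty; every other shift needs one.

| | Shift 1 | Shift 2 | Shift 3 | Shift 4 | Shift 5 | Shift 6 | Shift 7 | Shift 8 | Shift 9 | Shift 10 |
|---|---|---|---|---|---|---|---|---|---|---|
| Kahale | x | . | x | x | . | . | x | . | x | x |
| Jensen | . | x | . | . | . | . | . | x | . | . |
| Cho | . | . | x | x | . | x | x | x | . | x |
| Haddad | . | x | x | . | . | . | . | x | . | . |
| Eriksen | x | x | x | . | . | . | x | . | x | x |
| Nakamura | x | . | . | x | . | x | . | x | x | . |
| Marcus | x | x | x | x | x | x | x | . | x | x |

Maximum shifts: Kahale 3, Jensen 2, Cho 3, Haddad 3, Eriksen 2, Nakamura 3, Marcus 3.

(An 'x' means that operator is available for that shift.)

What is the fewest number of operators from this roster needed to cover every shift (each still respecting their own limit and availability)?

11 slots to fill and no one can take more than 3, so at least ⌈11/3⌉ = 4 operators are needed.
Kahale, Jensen, Cho, and Marcus alone can cover everything: Shift 1→Kahale, Shift 2→Jensen, Shift 3→Kahale, Shift 4→Cho, Shift 5→Marcus, Shift 6→Cho, Shift 7→Marcus, Shift 8→Jensen+Cho, Shift 9→Kahale, Shift 10→Marcus.

4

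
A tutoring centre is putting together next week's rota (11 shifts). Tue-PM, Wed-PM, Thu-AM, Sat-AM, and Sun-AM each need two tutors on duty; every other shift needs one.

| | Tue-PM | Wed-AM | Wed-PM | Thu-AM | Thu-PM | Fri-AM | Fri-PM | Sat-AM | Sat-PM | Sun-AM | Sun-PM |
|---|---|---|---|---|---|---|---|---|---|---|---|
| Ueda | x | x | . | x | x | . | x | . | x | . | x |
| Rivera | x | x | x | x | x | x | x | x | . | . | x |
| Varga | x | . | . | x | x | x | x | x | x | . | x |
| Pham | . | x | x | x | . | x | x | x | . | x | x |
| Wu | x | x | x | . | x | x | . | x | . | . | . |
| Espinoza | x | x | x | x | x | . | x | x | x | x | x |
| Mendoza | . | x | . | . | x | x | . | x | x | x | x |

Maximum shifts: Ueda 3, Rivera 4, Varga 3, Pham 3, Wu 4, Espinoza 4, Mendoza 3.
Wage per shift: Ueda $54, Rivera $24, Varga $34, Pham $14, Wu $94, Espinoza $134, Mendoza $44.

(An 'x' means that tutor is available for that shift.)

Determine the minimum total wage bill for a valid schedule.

$534

Picking the cheapest available tutor for each shift independently would cost $344, but that ignores the shift limits.
An optimal schedule: Tue-PM→Rivera+Ueda, Wed-AM→Rivera, Wed-PM→Pham+Rivera, Thu-AM→Varga+Ueda, Thu-PM→Mendoza, Fri-AM→Pham, Fri-PM→Rivera, Sat-AM→Varga+Mendoza, Sat-PM→Varga, Sun-AM→Pham+Mendoza, Sun-PM→Ueda.
Total: 24 + 54 + 24 + 14 + 24 + 34 + 54 + 44 + 14 + 24 + 34 + 44 + 34 + 14 + 44 + 54 = $534.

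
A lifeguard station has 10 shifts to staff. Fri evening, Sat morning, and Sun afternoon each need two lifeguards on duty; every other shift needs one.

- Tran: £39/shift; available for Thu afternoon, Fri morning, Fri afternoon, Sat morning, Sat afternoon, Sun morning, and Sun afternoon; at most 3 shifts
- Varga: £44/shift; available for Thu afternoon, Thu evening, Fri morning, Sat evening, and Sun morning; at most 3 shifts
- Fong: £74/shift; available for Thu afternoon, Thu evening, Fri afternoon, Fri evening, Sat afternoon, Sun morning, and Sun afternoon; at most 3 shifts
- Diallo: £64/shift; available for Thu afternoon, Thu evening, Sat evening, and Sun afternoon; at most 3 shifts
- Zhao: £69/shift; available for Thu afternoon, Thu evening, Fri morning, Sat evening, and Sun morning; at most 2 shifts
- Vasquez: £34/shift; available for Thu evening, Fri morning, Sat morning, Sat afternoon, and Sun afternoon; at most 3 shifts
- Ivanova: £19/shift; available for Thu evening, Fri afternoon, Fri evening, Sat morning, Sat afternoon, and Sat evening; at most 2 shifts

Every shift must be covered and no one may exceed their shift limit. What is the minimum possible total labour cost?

Fri evening can only be covered by Fong and Ivanova, so that assignment is forced.
Picking the cheapest available lifeguard for each shift independently would cost £407, but that ignores the shift limits.
An optimal schedule: Thu afternoon→Varga, Thu evening→Varga, Fri morning→Vasquez, Fri afternoon→Ivanova, Fri evening→Ivanova+Fong, Sat morning→Vasquez+Tran, Sat afternoon→Vasquez, Sat evening→Varga, Sun morning→Tran, Sun afternoon→Tran+Diallo.
Total: 44 + 44 + 34 + 19 + 19 + 74 + 34 + 39 + 34 + 44 + 39 + 39 + 64 = £527.

£527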